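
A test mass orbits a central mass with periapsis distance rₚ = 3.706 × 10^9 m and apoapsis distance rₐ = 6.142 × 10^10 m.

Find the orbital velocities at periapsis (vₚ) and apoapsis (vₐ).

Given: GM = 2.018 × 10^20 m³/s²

Use the vis-viva equation v² = GM(2/r − 1/a) with a = (rₚ + rₐ)/2 = (3.706e+09 + 6.142e+10)/2 = 3.2563e+10 m.
vₚ = √(GM · (2/rₚ − 1/a)) = √(2.018e+20 · (2/3.706e+09 − 1/3.2563e+10)) m/s ≈ 3.205e+05 m/s = 320.5 km/s.
vₐ = √(GM · (2/rₐ − 1/a)) = √(2.018e+20 · (2/6.142e+10 − 1/3.2563e+10)) m/s ≈ 1.934e+04 m/s = 19.34 km/s.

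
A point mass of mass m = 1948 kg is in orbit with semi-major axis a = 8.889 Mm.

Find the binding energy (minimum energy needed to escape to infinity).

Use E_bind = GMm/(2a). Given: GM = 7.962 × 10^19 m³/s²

Convert to SI: a = 8.889 Mm = 8.889e+06 m.
Total orbital energy is E = −GMm/(2a); binding energy is E_bind = −E = GMm/(2a).
E_bind = 7.962e+19 · 1948 / (2 · 8.889e+06) J ≈ 8.724e+15 J = 8.724 PJ.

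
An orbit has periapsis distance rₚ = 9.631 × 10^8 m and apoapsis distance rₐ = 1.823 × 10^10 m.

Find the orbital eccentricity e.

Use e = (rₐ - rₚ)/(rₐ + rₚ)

e = (rₐ − rₚ) / (rₐ + rₚ).
e = (1.823e+10 − 9.631e+08) / (1.823e+10 + 9.631e+08) = 1.72669e+10 / 1.91931e+10 ≈ 0.8996.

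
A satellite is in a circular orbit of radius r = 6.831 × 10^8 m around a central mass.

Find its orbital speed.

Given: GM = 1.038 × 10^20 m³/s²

For a circular orbit, gravity supplies the centripetal force, so v = √(GM / r).
v = √(1.038e+20 / 6.831e+08) m/s ≈ 3.898e+05 m/s = 389.8 km/s.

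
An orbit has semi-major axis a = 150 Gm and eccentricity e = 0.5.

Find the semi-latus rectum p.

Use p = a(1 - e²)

Convert to SI: a = 150 Gm = 1.5e+11 m.
p = a (1 − e²).
p = 1.5e+11 · (1 − (0.5)²) = 1.5e+11 · 0.75 ≈ 1.125e+11 m = 112.5 Gm.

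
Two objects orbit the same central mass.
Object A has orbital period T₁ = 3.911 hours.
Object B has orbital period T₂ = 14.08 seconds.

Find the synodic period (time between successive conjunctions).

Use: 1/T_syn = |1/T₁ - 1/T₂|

Convert to SI: T₁ = 3.911 hours = 14079.6 s.
T_syn = |T₁ · T₂ / (T₁ − T₂)|.
T_syn = |14079.6 · 14.08 / (14079.6 − 14.08)| s ≈ 14.09 s = 14.09 seconds.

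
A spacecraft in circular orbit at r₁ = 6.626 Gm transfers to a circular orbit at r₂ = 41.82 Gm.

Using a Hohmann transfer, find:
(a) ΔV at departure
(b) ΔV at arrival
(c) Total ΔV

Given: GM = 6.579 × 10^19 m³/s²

Convert to SI: r₁ = 6.626 Gm = 6.626e+09 m; r₂ = 41.82 Gm = 4.182e+10 m.
Transfer semi-major axis: a_t = (r₁ + r₂)/2 = (6.626e+09 + 4.182e+10)/2 = 2.4223e+10 m.
Circular speeds: v₁ = √(GM/r₁) = 99644.7 m/s, v₂ = √(GM/r₂) = 39663.2 m/s.
Transfer speeds (vis-viva v² = GM(2/r − 1/a_t)): v₁ᵗ = 130928 m/s, v₂ᵗ = 20744.3 m/s.
(a) ΔV₁ = |v₁ᵗ − v₁| ≈ 3.128e+04 m/s = 31.28 km/s.
(b) ΔV₂ = |v₂ − v₂ᵗ| ≈ 1.892e+04 m/s = 18.92 km/s.
(c) ΔV_total = ΔV₁ + ΔV₂ ≈ 5.02e+04 m/s = 50.2 km/s.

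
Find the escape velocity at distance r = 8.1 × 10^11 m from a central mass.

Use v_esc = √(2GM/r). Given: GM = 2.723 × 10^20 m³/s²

Escape velocity comes from setting total energy to zero: ½v² − GM/r = 0 ⇒ v_esc = √(2GM / r).
v_esc = √(2 · 2.723e+20 / 8.1e+11) m/s ≈ 2.593e+04 m/s = 25.93 km/s.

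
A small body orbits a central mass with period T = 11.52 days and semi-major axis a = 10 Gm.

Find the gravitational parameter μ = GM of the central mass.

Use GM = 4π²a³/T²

Convert to SI: T = 11.52 days = 995328 s; a = 10 Gm = 1e+10 m.
GM = 4π² · a³ / T².
GM = 4π² · (1e+10)³ / (995328)² m³/s² ≈ 3.985e+19 m³/s² = 3.985 × 10^19 m³/s².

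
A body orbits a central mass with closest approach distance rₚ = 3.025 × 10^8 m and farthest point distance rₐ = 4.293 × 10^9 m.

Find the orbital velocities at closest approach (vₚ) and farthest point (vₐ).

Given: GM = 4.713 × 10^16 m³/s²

Use the vis-viva equation v² = GM(2/r − 1/a) with a = (rₚ + rₐ)/2 = (3.025e+08 + 4.293e+09)/2 = 2.29775e+09 m.
vₚ = √(GM · (2/rₚ − 1/a)) = √(4.713e+16 · (2/3.025e+08 − 1/2.29775e+09)) m/s ≈ 1.706e+04 m/s = 17.06 km/s.
vₐ = √(GM · (2/rₐ − 1/a)) = √(4.713e+16 · (2/4.293e+09 − 1/2.29775e+09)) m/s ≈ 1202 m/s = 1.202 km/s.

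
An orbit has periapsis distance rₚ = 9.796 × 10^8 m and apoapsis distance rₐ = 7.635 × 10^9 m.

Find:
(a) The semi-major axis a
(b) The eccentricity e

(a) a = (rₚ + rₐ) / 2 = (9.796e+08 + 7.635e+09) / 2 ≈ 4.307e+09 m = 4.307 × 10^9 m.
(b) e = (rₐ − rₚ) / (rₐ + rₚ) = (7.635e+09 − 9.796e+08) / (7.635e+09 + 9.796e+08) ≈ 0.7726.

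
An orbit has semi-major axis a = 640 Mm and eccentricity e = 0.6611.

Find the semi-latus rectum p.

Convert to SI: a = 640 Mm = 6.4e+08 m.
p = a (1 − e²).
p = 6.4e+08 · (1 − (0.6611)²) = 6.4e+08 · 0.562947 ≈ 3.603e+08 m = 360.3 Mm.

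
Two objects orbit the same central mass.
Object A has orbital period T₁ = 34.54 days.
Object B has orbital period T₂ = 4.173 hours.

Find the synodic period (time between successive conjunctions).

Convert to SI: T₁ = 34.54 days = 2.98426e+06 s; T₂ = 4.173 hours = 15022.8 s.
T_syn = |T₁ · T₂ / (T₁ − T₂)|.
T_syn = |2.98426e+06 · 15022.8 / (2.98426e+06 − 15022.8)| s ≈ 1.51e+04 s = 4.194 hours.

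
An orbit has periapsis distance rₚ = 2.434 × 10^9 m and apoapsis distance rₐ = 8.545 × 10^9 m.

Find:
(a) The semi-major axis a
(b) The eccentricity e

(a) a = (rₚ + rₐ) / 2 = (2.434e+09 + 8.545e+09) / 2 ≈ 5.49e+09 m = 5.489 × 10^9 m.
(b) e = (rₐ − rₚ) / (rₐ + rₚ) = (8.545e+09 − 2.434e+09) / (8.545e+09 + 2.434e+09) ≈ 0.5566.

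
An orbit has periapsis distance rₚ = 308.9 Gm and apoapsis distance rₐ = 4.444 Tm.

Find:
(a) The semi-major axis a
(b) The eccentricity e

Convert to SI: rₚ = 308.9 Gm = 3.089e+11 m; rₐ = 4.444 Tm = 4.444e+12 m.
(a) a = (rₚ + rₐ) / 2 = (3.089e+11 + 4.444e+12) / 2 ≈ 2.376e+12 m = 2.376 Tm.
(b) e = (rₐ − rₚ) / (rₐ + rₚ) = (4.444e+12 − 3.089e+11) / (4.444e+12 + 3.089e+11) ≈ 0.87.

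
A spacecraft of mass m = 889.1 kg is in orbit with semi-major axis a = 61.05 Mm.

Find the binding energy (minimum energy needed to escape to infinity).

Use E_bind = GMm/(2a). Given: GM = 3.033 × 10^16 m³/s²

Convert to SI: a = 61.05 Mm = 6.105e+07 m.
Total orbital energy is E = −GMm/(2a); binding energy is E_bind = −E = GMm/(2a).
E_bind = 3.033e+16 · 889.1 / (2 · 6.105e+07) J ≈ 2.209e+11 J = 220.9 GJ.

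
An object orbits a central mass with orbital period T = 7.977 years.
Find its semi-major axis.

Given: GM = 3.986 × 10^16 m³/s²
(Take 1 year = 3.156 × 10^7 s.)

Convert to SI: T = 7.977 years = 2.51754e+08 s.
Invert Kepler's third law: a = (GM · T² / (4π²))^(1/3).
Substituting T = 2.51754e+08 s and GM = 3.986e+16 m³/s²:
a = (3.986e+16 · (2.51754e+08)² / (4π²))^(1/3) m
a ≈ 4e+10 m = 40 Gm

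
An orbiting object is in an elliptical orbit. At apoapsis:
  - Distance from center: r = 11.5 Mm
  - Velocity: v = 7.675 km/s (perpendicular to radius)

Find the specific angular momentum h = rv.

Convert to SI: r = 11.5 Mm = 1.15e+07 m; v = 7.675 km/s = 7675 m/s.
With v perpendicular to r, h = r · v.
h = 1.15e+07 · 7675 m²/s ≈ 8.826e+10 m²/s.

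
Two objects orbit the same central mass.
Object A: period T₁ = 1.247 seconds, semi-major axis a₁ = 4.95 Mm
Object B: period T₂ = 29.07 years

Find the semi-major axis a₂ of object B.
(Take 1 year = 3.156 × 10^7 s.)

Convert to SI: a₁ = 4.95 Mm = 4.95e+06 m; T₂ = 29.07 years = 9.17449e+08 s.
Kepler's third law: (T₁/T₂)² = (a₁/a₂)³ ⇒ a₂ = a₁ · (T₂/T₁)^(2/3).
T₂/T₁ = 9.17449e+08 / 1.247 = 7.35725e+08.
a₂ = 4.95e+06 · (7.35725e+08)^(2/3) m ≈ 4.034e+12 m = 4.034 Tm.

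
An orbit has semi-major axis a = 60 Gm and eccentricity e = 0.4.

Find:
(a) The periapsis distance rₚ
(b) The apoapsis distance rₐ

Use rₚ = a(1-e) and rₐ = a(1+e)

Convert to SI: a = 60 Gm = 6e+10 m.
(a) rₚ = a(1 − e) = 6e+10 · (1 − 0.4) = 6e+10 · 0.6 ≈ 3.6e+10 m = 36 Gm.
(b) rₐ = a(1 + e) = 6e+10 · (1 + 0.4) = 6e+10 · 1.4 ≈ 8.4e+10 m = 84 Gm.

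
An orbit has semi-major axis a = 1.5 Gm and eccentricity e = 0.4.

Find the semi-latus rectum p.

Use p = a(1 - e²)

Convert to SI: a = 1.5 Gm = 1.5e+09 m.
p = a (1 − e²).
p = 1.5e+09 · (1 − (0.4)²) = 1.5e+09 · 0.84 ≈ 1.26e+09 m = 1.26 Gm.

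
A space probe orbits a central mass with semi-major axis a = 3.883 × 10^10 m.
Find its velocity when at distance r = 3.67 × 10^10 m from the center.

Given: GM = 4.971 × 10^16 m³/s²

Vis-viva: v = √(GM · (2/r − 1/a)).
2/r − 1/a = 2/3.67e+10 − 1/3.883e+10 = 2.87426e-11 m⁻¹.
v = √(4.971e+16 · 2.87426e-11) m/s ≈ 1195 m/s = 1.195 km/s.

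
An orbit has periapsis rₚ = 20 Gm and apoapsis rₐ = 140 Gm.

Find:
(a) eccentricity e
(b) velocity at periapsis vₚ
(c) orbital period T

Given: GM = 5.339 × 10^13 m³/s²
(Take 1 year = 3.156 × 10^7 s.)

Convert to SI: rₚ = 20 Gm = 2e+10 m; rₐ = 140 Gm = 1.4e+11 m.
(a) e = (rₐ − rₚ)/(rₐ + rₚ) = (1.4e+11 − 2e+10)/(1.4e+11 + 2e+10) ≈ 0.75
(b) With a = (rₚ + rₐ)/2 = 8e+10 m, vₚ = √(GM (2/rₚ − 1/a)) = √(5.339e+13 · (2/2e+10 − 1/8e+10)) m/s ≈ 68.35 m/s
(c) With a = (rₚ + rₐ)/2 = 8e+10 m, T = 2π √(a³/GM) = 2π √((8e+10)³/5.339e+13) s ≈ 1.946e+10 s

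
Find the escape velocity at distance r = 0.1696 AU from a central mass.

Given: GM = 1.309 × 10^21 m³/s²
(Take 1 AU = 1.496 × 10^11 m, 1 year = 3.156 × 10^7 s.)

Convert to SI: r = 0.1696 AU = 2.53722e+10 m.
Escape velocity comes from setting total energy to zero: ½v² − GM/r = 0 ⇒ v_esc = √(2GM / r).
v_esc = √(2 · 1.309e+21 / 2.53722e+10) m/s ≈ 3.212e+05 m/s = 67.77 AU/year.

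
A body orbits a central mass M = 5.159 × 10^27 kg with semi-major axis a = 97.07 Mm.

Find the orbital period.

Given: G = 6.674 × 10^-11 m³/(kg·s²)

Convert to SI: a = 97.07 Mm = 9.707e+07 m.
GM = G · M = 6.674e-11 · 5.159e+27 = 3.44312e+17 m³/s².
Kepler's third law: T = 2π √(a³ / GM).
Substituting a = 9.707e+07 m and GM = 3.44312e+17 m³/s²:
T = 2π √((9.707e+07)³ / 3.44312e+17) s
T ≈ 1.024e+04 s = 2.845 hours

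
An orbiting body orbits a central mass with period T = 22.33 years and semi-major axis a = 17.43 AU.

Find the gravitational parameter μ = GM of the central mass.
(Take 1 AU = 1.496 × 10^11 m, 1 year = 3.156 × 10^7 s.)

Convert to SI: T = 22.33 years = 7.04735e+08 s; a = 17.43 AU = 2.60753e+12 m.
GM = 4π² · a³ / T².
GM = 4π² · (2.60753e+12)³ / (7.04735e+08)² m³/s² ≈ 1.409e+21 m³/s² = 1.409 × 10^21 m³/s².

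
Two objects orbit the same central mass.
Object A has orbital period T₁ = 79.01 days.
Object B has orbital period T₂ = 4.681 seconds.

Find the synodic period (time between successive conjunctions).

Convert to SI: T₁ = 79.01 days = 6.82646e+06 s.
T_syn = |T₁ · T₂ / (T₁ − T₂)|.
T_syn = |6.82646e+06 · 4.681 / (6.82646e+06 − 4.681)| s ≈ 4.681 s = 4.681 seconds.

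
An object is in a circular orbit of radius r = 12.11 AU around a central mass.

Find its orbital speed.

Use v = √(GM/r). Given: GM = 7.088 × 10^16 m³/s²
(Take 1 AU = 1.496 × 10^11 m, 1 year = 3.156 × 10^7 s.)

Convert to SI: r = 12.11 AU = 1.81166e+12 m.
For a circular orbit, gravity supplies the centripetal force, so v = √(GM / r).
v = √(7.088e+16 / 1.81166e+12) m/s ≈ 197.8 m/s = 0.04173 AU/year.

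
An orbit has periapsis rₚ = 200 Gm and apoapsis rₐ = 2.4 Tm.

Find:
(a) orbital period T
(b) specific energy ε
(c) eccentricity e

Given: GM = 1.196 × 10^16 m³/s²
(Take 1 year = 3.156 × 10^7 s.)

Convert to SI: rₚ = 200 Gm = 2e+11 m; rₐ = 2.4 Tm = 2.4e+12 m.
(a) With a = (rₚ + rₐ)/2 = 1.3e+12 m, T = 2π √(a³/GM) = 2π √((1.3e+12)³/1.196e+16) s ≈ 8.516e+10 s
(b) With a = (rₚ + rₐ)/2 = 1.3e+12 m, ε = −GM/(2a) = −1.196e+16/(2 · 1.3e+12) J/kg ≈ -4600 J/kg
(c) e = (rₐ − rₚ)/(rₐ + rₚ) = (2.4e+12 − 2e+11)/(2.4e+12 + 2e+11) ≈ 0.8462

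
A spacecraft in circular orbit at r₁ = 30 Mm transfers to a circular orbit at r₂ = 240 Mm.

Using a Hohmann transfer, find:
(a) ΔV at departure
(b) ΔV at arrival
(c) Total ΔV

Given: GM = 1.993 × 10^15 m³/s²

Convert to SI: r₁ = 30 Mm = 3e+07 m; r₂ = 240 Mm = 2.4e+08 m.
Transfer semi-major axis: a_t = (r₁ + r₂)/2 = (3e+07 + 2.4e+08)/2 = 1.35e+08 m.
Circular speeds: v₁ = √(GM/r₁) = 8150.66 m/s, v₂ = √(GM/r₂) = 2881.7 m/s.
Transfer speeds (vis-viva v² = GM(2/r − 1/a_t)): v₁ᵗ = 10867.6 m/s, v₂ᵗ = 1358.44 m/s.
(a) ΔV₁ = |v₁ᵗ − v₁| ≈ 2717 m/s = 2.717 km/s.
(b) ΔV₂ = |v₂ − v₂ᵗ| ≈ 1523 m/s = 1.523 km/s.
(c) ΔV_total = ΔV₁ + ΔV₂ ≈ 4240 m/s = 4.24 km/s.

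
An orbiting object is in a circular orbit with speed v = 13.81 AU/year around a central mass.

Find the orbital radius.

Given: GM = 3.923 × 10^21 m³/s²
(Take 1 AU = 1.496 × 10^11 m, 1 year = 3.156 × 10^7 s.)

Convert to SI: v = 13.81 AU/year = 65461.9 m/s.
For a circular orbit, v² = GM / r, so r = GM / v².
r = 3.923e+21 / (65461.9)² m ≈ 9.155e+11 m = 6.119 AU.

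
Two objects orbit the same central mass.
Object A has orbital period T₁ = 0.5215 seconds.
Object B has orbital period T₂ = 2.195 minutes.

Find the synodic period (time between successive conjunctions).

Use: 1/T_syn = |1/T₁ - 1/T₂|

Convert to SI: T₂ = 2.195 minutes = 131.7 s.
T_syn = |T₁ · T₂ / (T₁ − T₂)|.
T_syn = |0.5215 · 131.7 / (0.5215 − 131.7)| s ≈ 0.5236 s = 0.5236 seconds.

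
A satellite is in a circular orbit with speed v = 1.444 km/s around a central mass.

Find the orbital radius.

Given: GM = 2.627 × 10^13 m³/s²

Convert to SI: v = 1.444 km/s = 1444 m/s.
For a circular orbit, v² = GM / r, so r = GM / v².
r = 2.627e+13 / (1444)² m ≈ 1.26e+07 m = 1.26 × 10^7 m.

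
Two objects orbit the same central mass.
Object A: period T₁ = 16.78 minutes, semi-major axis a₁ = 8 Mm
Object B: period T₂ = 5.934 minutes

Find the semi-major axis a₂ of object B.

Convert to SI: T₁ = 16.78 minutes = 1006.8 s; a₁ = 8 Mm = 8e+06 m; T₂ = 5.934 minutes = 356.04 s.
Kepler's third law: (T₁/T₂)² = (a₁/a₂)³ ⇒ a₂ = a₁ · (T₂/T₁)^(2/3).
T₂/T₁ = 356.04 / 1006.8 = 0.353635.
a₂ = 8e+06 · (0.353635)^(2/3) m ≈ 4.001e+06 m = 4.001 Mm.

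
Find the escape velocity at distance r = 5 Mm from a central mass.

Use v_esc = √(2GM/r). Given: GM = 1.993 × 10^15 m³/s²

Convert to SI: r = 5 Mm = 5e+06 m.
Escape velocity comes from setting total energy to zero: ½v² − GM/r = 0 ⇒ v_esc = √(2GM / r).
v_esc = √(2 · 1.993e+15 / 5e+06) m/s ≈ 2.823e+04 m/s = 28.23 km/s.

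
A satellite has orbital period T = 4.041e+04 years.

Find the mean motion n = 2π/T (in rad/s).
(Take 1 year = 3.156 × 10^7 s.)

Convert to SI: T = 4.041e+04 years = 1.27534e+12 s.
n = 2π / T.
n = 2π / 1.27534e+12 s ≈ 4.927e-12 rad/s.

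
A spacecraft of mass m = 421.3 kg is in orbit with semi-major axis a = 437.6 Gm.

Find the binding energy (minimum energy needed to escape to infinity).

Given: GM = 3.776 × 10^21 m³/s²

Convert to SI: a = 437.6 Gm = 4.376e+11 m.
Total orbital energy is E = −GMm/(2a); binding energy is E_bind = −E = GMm/(2a).
E_bind = 3.776e+21 · 421.3 / (2 · 4.376e+11) J ≈ 1.818e+12 J = 1.818 TJ.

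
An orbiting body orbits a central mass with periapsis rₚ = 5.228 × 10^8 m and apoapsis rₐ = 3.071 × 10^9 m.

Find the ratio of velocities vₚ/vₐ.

Conservation of angular momentum gives rₚvₚ = rₐvₐ, so vₚ/vₐ = rₐ/rₚ.
vₚ/vₐ = 3.071e+09 / 5.228e+08 ≈ 5.874.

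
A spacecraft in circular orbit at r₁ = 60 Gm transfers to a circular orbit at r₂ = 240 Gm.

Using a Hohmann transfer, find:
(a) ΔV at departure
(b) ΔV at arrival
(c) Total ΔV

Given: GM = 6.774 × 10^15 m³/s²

Convert to SI: r₁ = 60 Gm = 6e+10 m; r₂ = 240 Gm = 2.4e+11 m.
Transfer semi-major axis: a_t = (r₁ + r₂)/2 = (6e+10 + 2.4e+11)/2 = 1.5e+11 m.
Circular speeds: v₁ = √(GM/r₁) = 336.006 m/s, v₂ = √(GM/r₂) = 168.003 m/s.
Transfer speeds (vis-viva v² = GM(2/r − 1/a_t)): v₁ᵗ = 425.018 m/s, v₂ᵗ = 106.254 m/s.
(a) ΔV₁ = |v₁ᵗ − v₁| ≈ 89.01 m/s = 89.01 m/s.
(b) ΔV₂ = |v₂ − v₂ᵗ| ≈ 61.75 m/s = 61.75 m/s.
(c) ΔV_total = ΔV₁ + ΔV₂ ≈ 150.8 m/s = 150.8 m/s.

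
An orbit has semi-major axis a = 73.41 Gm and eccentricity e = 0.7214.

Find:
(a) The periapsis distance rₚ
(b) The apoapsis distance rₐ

Convert to SI: a = 73.41 Gm = 7.341e+10 m.
(a) rₚ = a(1 − e) = 7.341e+10 · (1 − 0.7214) = 7.341e+10 · 0.2786 ≈ 2.045e+10 m = 20.45 Gm.
(b) rₐ = a(1 + e) = 7.341e+10 · (1 + 0.7214) = 7.341e+10 · 1.7214 ≈ 1.264e+11 m = 126.4 Gm.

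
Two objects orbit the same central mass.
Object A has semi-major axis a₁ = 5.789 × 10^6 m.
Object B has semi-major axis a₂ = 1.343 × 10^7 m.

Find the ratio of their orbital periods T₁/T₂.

From Kepler's third law, (T₁/T₂)² = (a₁/a₂)³, so T₁/T₂ = (a₁/a₂)^(3/2).
a₁/a₂ = 5.789e+06 / 1.343e+07 = 0.43105.
T₁/T₂ = (0.43105)^(3/2) ≈ 0.283.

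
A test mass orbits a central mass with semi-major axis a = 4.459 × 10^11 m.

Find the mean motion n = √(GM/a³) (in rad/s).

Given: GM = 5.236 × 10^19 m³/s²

n = √(GM / a³).
n = √(5.236e+19 / (4.459e+11)³) rad/s ≈ 2.43e-08 rad/s.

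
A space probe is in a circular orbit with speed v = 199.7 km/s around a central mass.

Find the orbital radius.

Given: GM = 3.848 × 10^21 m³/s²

Convert to SI: v = 199.7 km/s = 199700 m/s.
For a circular orbit, v² = GM / r, so r = GM / v².
r = 3.848e+21 / (199700)² m ≈ 9.649e+10 m = 96.49 Gm.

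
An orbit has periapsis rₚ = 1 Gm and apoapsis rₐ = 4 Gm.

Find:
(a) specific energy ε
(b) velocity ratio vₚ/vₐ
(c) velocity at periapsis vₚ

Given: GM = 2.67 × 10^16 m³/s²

Convert to SI: rₚ = 1 Gm = 1e+09 m; rₐ = 4 Gm = 4e+09 m.
(a) With a = (rₚ + rₐ)/2 = 2.5e+09 m, ε = −GM/(2a) = −2.67e+16/(2 · 2.5e+09) J/kg ≈ -5.34e+06 J/kg
(b) Conservation of angular momentum (rₚvₚ = rₐvₐ) gives vₚ/vₐ = rₐ/rₚ = 4e+09/1e+09 ≈ 4
(c) With a = (rₚ + rₐ)/2 = 2.5e+09 m, vₚ = √(GM (2/rₚ − 1/a)) = √(2.67e+16 · (2/1e+09 − 1/2.5e+09)) m/s ≈ 6536 m/s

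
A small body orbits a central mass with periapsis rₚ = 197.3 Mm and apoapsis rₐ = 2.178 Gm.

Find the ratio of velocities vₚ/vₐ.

Convert to SI: rₚ = 197.3 Mm = 1.973e+08 m; rₐ = 2.178 Gm = 2.178e+09 m.
Conservation of angular momentum gives rₚvₚ = rₐvₐ, so vₚ/vₐ = rₐ/rₚ.
vₚ/vₐ = 2.178e+09 / 1.973e+08 ≈ 11.04.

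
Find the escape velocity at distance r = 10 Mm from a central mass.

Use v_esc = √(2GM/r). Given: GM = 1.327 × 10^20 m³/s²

Convert to SI: r = 10 Mm = 1e+07 m.
Escape velocity comes from setting total energy to zero: ½v² − GM/r = 0 ⇒ v_esc = √(2GM / r).
v_esc = √(2 · 1.327e+20 / 1e+07) m/s ≈ 5.152e+06 m/s = 5152 km/s.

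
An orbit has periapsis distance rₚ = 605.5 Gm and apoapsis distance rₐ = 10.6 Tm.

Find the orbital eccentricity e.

Convert to SI: rₚ = 605.5 Gm = 6.055e+11 m; rₐ = 10.6 Tm = 1.06e+13 m.
e = (rₐ − rₚ) / (rₐ + rₚ).
e = (1.06e+13 − 6.055e+11) / (1.06e+13 + 6.055e+11) = 9.9945e+12 / 1.12055e+13 ≈ 0.8919.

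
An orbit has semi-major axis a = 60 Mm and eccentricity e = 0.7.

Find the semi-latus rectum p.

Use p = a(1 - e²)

Convert to SI: a = 60 Mm = 6e+07 m.
p = a (1 − e²).
p = 6e+07 · (1 − (0.7)²) = 6e+07 · 0.51 ≈ 3.06e+07 m = 30.6 Mm.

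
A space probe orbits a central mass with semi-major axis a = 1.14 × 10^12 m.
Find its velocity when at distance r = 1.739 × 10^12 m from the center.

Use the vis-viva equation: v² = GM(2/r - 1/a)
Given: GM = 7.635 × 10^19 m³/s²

Vis-viva: v = √(GM · (2/r − 1/a)).
2/r − 1/a = 2/1.739e+12 − 1/1.14e+12 = 2.72893e-13 m⁻¹.
v = √(7.635e+19 · 2.72893e-13) m/s ≈ 4565 m/s = 4.565 km/s.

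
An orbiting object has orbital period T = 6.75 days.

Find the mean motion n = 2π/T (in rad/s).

Convert to SI: T = 6.75 days = 583200 s.
n = 2π / T.
n = 2π / 583200 s ≈ 1.077e-05 rad/s.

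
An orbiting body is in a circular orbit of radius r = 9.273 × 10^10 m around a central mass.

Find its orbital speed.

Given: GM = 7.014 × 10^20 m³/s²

For a circular orbit, gravity supplies the centripetal force, so v = √(GM / r).
v = √(7.014e+20 / 9.273e+10) m/s ≈ 8.697e+04 m/s = 86.97 km/s.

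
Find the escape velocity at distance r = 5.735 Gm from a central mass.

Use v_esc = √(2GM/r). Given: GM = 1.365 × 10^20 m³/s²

Convert to SI: r = 5.735 Gm = 5.735e+09 m.
Escape velocity comes from setting total energy to zero: ½v² − GM/r = 0 ⇒ v_esc = √(2GM / r).
v_esc = √(2 · 1.365e+20 / 5.735e+09) m/s ≈ 2.182e+05 m/s = 218.2 km/s.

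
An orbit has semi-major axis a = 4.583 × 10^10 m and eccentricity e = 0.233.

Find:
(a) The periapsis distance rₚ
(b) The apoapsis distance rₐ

(a) rₚ = a(1 − e) = 4.583e+10 · (1 − 0.233) = 4.583e+10 · 0.767 ≈ 3.515e+10 m = 3.515 × 10^10 m.
(b) rₐ = a(1 + e) = 4.583e+10 · (1 + 0.233) = 4.583e+10 · 1.233 ≈ 5.651e+10 m = 5.651 × 10^10 m.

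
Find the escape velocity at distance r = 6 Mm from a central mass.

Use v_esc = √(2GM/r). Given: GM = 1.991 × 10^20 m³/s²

Convert to SI: r = 6 Mm = 6e+06 m.
Escape velocity comes from setting total energy to zero: ½v² − GM/r = 0 ⇒ v_esc = √(2GM / r).
v_esc = √(2 · 1.991e+20 / 6e+06) m/s ≈ 8.147e+06 m/s = 8147 km/s.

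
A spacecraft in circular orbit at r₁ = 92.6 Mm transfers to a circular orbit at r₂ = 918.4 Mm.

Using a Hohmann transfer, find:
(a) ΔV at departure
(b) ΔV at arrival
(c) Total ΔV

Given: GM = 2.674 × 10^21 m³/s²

Convert to SI: r₁ = 92.6 Mm = 9.26e+07 m; r₂ = 918.4 Mm = 9.184e+08 m.
Transfer semi-major axis: a_t = (r₁ + r₂)/2 = (9.26e+07 + 9.184e+08)/2 = 5.055e+08 m.
Circular speeds: v₁ = √(GM/r₁) = 5.37372e+06 m/s, v₂ = √(GM/r₂) = 1.70634e+06 m/s.
Transfer speeds (vis-viva v² = GM(2/r − 1/a_t)): v₁ᵗ = 7.2432e+06 m/s, v₂ᵗ = 730314 m/s.
(a) ΔV₁ = |v₁ᵗ − v₁| ≈ 1.869e+06 m/s = 1869 km/s.
(b) ΔV₂ = |v₂ − v₂ᵗ| ≈ 9.76e+05 m/s = 976 km/s.
(c) ΔV_total = ΔV₁ + ΔV₂ ≈ 2.846e+06 m/s = 2846 km/s.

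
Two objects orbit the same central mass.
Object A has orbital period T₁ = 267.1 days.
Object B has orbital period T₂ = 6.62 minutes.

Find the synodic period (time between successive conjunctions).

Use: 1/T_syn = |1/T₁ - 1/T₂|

Convert to SI: T₁ = 267.1 days = 2.30774e+07 s; T₂ = 6.62 minutes = 397.2 s.
T_syn = |T₁ · T₂ / (T₁ − T₂)|.
T_syn = |2.30774e+07 · 397.2 / (2.30774e+07 − 397.2)| s ≈ 397.2 s = 6.62 minutes.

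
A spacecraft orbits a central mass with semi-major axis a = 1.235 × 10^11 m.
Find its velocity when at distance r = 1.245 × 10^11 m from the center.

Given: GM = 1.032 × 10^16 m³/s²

Vis-viva: v = √(GM · (2/r − 1/a)).
2/r − 1/a = 2/1.245e+11 − 1/1.235e+11 = 7.96709e-12 m⁻¹.
v = √(1.032e+16 · 7.96709e-12) m/s ≈ 286.7 m/s = 286.7 m/s.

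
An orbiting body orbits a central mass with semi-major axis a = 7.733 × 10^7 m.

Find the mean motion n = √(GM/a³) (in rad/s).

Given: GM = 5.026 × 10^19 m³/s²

n = √(GM / a³).
n = √(5.026e+19 / (7.733e+07)³) rad/s ≈ 0.01043 rad/s.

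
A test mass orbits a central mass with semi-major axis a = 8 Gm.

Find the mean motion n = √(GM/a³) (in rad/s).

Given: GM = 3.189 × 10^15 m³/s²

Convert to SI: a = 8 Gm = 8e+09 m.
n = √(GM / a³).
n = √(3.189e+15 / (8e+09)³) rad/s ≈ 7.892e-08 rad/s.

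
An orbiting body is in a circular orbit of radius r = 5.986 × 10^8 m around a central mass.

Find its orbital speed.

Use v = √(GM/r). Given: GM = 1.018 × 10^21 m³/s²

For a circular orbit, gravity supplies the centripetal force, so v = √(GM / r).
v = √(1.018e+21 / 5.986e+08) m/s ≈ 1.304e+06 m/s = 1304 km/s.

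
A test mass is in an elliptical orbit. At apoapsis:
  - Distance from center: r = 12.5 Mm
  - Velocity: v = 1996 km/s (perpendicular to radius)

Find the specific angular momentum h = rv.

Convert to SI: r = 12.5 Mm = 1.25e+07 m; v = 1996 km/s = 1.996e+06 m/s.
With v perpendicular to r, h = r · v.
h = 1.25e+07 · 1.996e+06 m²/s ≈ 2.495e+13 m²/s.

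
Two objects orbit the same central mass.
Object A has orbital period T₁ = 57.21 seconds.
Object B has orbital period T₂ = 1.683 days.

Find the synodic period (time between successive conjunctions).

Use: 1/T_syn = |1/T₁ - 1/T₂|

Convert to SI: T₂ = 1.683 days = 145411 s.
T_syn = |T₁ · T₂ / (T₁ − T₂)|.
T_syn = |57.21 · 145411 / (57.21 − 145411)| s ≈ 57.23 s = 57.23 seconds.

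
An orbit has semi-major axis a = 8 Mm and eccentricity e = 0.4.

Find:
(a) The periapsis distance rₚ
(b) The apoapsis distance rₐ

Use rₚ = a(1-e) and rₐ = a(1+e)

Convert to SI: a = 8 Mm = 8e+06 m.
(a) rₚ = a(1 − e) = 8e+06 · (1 − 0.4) = 8e+06 · 0.6 ≈ 4.8e+06 m = 4.8 Mm.
(b) rₐ = a(1 + e) = 8e+06 · (1 + 0.4) = 8e+06 · 1.4 ≈ 1.12e+07 m = 11.2 Mm.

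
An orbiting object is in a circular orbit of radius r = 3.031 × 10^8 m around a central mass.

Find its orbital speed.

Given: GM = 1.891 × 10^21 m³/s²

For a circular orbit, gravity supplies the centripetal force, so v = √(GM / r).
v = √(1.891e+21 / 3.031e+08) m/s ≈ 2.498e+06 m/s = 2498 km/s.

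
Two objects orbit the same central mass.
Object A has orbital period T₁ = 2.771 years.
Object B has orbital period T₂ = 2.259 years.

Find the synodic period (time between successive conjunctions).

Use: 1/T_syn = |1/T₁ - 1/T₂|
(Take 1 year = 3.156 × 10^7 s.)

Convert to SI: T₁ = 2.771 years = 8.74528e+07 s; T₂ = 2.259 years = 7.1294e+07 s.
T_syn = |T₁ · T₂ / (T₁ − T₂)|.
T_syn = |8.74528e+07 · 7.1294e+07 / (8.74528e+07 − 7.1294e+07)| s ≈ 3.859e+08 s = 12.23 years.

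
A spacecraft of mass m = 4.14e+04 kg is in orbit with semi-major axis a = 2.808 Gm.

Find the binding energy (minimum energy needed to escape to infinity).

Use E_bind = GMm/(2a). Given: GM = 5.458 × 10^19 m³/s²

Convert to SI: a = 2.808 Gm = 2.808e+09 m.
Total orbital energy is E = −GMm/(2a); binding energy is E_bind = −E = GMm/(2a).
E_bind = 5.458e+19 · 4.14e+04 / (2 · 2.808e+09) J ≈ 4.024e+14 J = 402.4 TJ.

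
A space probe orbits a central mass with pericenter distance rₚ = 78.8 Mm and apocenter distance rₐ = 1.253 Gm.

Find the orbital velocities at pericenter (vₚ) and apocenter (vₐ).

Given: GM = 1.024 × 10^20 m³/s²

Convert to SI: rₚ = 78.8 Mm = 7.88e+07 m; rₐ = 1.253 Gm = 1.253e+09 m.
Use the vis-viva equation v² = GM(2/r − 1/a) with a = (rₚ + rₐ)/2 = (7.88e+07 + 1.253e+09)/2 = 6.659e+08 m.
vₚ = √(GM · (2/rₚ − 1/a)) = √(1.024e+20 · (2/7.88e+07 − 1/6.659e+08)) m/s ≈ 1.564e+06 m/s = 1564 km/s.
vₐ = √(GM · (2/rₐ − 1/a)) = √(1.024e+20 · (2/1.253e+09 − 1/6.659e+08)) m/s ≈ 9.834e+04 m/s = 98.34 km/s.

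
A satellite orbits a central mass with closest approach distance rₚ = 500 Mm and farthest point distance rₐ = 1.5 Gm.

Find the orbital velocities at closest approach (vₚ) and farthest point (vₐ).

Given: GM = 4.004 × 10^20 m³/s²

Convert to SI: rₚ = 500 Mm = 5e+08 m; rₐ = 1.5 Gm = 1.5e+09 m.
Use the vis-viva equation v² = GM(2/r − 1/a) with a = (rₚ + rₐ)/2 = (5e+08 + 1.5e+09)/2 = 1e+09 m.
vₚ = √(GM · (2/rₚ − 1/a)) = √(4.004e+20 · (2/5e+08 − 1/1e+09)) m/s ≈ 1.096e+06 m/s = 1096 km/s.
vₐ = √(GM · (2/rₐ − 1/a)) = √(4.004e+20 · (2/1.5e+09 − 1/1e+09)) m/s ≈ 3.653e+05 m/s = 365.3 km/s.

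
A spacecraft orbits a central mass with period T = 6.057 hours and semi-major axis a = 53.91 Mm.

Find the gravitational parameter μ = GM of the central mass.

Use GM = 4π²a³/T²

Convert to SI: T = 6.057 hours = 21805.2 s; a = 53.91 Mm = 5.391e+07 m.
GM = 4π² · a³ / T².
GM = 4π² · (5.391e+07)³ / (21805.2)² m³/s² ≈ 1.301e+16 m³/s² = 1.301 × 10^16 m³/s².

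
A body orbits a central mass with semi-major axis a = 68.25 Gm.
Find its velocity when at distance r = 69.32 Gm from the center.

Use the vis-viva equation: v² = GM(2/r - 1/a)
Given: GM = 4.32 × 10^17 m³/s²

Convert to SI: a = 68.25 Gm = 6.825e+10 m; r = 69.32 Gm = 6.932e+10 m.
Vis-viva: v = √(GM · (2/r − 1/a)).
2/r − 1/a = 2/6.932e+10 − 1/6.825e+10 = 1.41997e-11 m⁻¹.
v = √(4.32e+17 · 1.41997e-11) m/s ≈ 2477 m/s = 2.477 km/s.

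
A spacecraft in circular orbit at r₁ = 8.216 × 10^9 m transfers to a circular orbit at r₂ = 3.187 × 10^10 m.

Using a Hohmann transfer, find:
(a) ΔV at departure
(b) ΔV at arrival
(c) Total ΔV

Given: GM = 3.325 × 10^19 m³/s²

Transfer semi-major axis: a_t = (r₁ + r₂)/2 = (8.216e+09 + 3.187e+10)/2 = 2.0043e+10 m.
Circular speeds: v₁ = √(GM/r₁) = 63615.9 m/s, v₂ = √(GM/r₂) = 32300.2 m/s.
Transfer speeds (vis-viva v² = GM(2/r − 1/a_t)): v₁ᵗ = 80218.6 m/s, v₂ᵗ = 20680.1 m/s.
(a) ΔV₁ = |v₁ᵗ − v₁| ≈ 1.66e+04 m/s = 16.6 km/s.
(b) ΔV₂ = |v₂ − v₂ᵗ| ≈ 1.162e+04 m/s = 11.62 km/s.
(c) ΔV_total = ΔV₁ + ΔV₂ ≈ 2.822e+04 m/s = 28.22 km/s.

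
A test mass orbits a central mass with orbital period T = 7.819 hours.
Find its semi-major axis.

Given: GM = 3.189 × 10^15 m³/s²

Convert to SI: T = 7.819 hours = 28148.4 s.
Invert Kepler's third law: a = (GM · T² / (4π²))^(1/3).
Substituting T = 28148.4 s and GM = 3.189e+15 m³/s²:
a = (3.189e+15 · (28148.4)² / (4π²))^(1/3) m
a ≈ 4e+07 m = 40 Mm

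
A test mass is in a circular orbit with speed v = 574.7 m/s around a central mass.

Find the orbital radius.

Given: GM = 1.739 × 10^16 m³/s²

For a circular orbit, v² = GM / r, so r = GM / v².
r = 1.739e+16 / (574.7)² m ≈ 5.265e+10 m = 52.65 Gm.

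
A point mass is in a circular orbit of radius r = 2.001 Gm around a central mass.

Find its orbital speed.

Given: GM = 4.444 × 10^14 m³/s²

Convert to SI: r = 2.001 Gm = 2.001e+09 m.
For a circular orbit, gravity supplies the centripetal force, so v = √(GM / r).
v = √(4.444e+14 / 2.001e+09) m/s ≈ 471.3 m/s = 471.3 m/s.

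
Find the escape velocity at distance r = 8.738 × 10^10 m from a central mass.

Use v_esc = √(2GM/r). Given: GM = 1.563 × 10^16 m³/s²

Escape velocity comes from setting total energy to zero: ½v² − GM/r = 0 ⇒ v_esc = √(2GM / r).
v_esc = √(2 · 1.563e+16 / 8.738e+10) m/s ≈ 598.1 m/s = 598.1 m/s.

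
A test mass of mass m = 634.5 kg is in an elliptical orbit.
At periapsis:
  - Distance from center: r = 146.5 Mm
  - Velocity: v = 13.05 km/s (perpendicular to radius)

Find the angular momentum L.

Convert to SI: r = 146.5 Mm = 1.465e+08 m; v = 13.05 km/s = 13050 m/s.
Since v is perpendicular to r, L = m · v · r.
L = 634.5 · 13050 · 1.465e+08 kg·m²/s ≈ 1.213e+15 kg·m²/s.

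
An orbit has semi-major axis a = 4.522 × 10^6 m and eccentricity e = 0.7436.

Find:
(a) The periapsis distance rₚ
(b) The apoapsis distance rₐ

(a) rₚ = a(1 − e) = 4.522e+06 · (1 − 0.7436) = 4.522e+06 · 0.2564 ≈ 1.159e+06 m = 1.159 × 10^6 m.
(b) rₐ = a(1 + e) = 4.522e+06 · (1 + 0.7436) = 4.522e+06 · 1.7436 ≈ 7.885e+06 m = 7.885 × 10^6 m.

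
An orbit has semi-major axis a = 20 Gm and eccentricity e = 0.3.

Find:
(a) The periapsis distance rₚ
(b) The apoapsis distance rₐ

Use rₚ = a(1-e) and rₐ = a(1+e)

Convert to SI: a = 20 Gm = 2e+10 m.
(a) rₚ = a(1 − e) = 2e+10 · (1 − 0.3) = 2e+10 · 0.7 ≈ 1.4e+10 m = 14 Gm.
(b) rₐ = a(1 + e) = 2e+10 · (1 + 0.3) = 2e+10 · 1.3 ≈ 2.6e+10 m = 26 Gm.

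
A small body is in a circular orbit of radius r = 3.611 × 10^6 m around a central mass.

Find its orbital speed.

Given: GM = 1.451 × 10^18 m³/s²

For a circular orbit, gravity supplies the centripetal force, so v = √(GM / r).
v = √(1.451e+18 / 3.611e+06) m/s ≈ 6.339e+05 m/s = 633.9 km/s.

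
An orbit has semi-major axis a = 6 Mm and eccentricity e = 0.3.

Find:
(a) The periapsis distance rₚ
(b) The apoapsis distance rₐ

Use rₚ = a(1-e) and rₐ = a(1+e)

Convert to SI: a = 6 Mm = 6e+06 m.
(a) rₚ = a(1 − e) = 6e+06 · (1 − 0.3) = 6e+06 · 0.7 ≈ 4.2e+06 m = 4.2 Mm.
(b) rₐ = a(1 + e) = 6e+06 · (1 + 0.3) = 6e+06 · 1.3 ≈ 7.8e+06 m = 7.8 Mm.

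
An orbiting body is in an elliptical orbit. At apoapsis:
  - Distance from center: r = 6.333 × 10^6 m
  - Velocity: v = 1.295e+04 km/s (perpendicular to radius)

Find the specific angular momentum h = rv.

Convert to SI: v = 1.295e+04 km/s = 1.295e+07 m/s.
With v perpendicular to r, h = r · v.
h = 6.333e+06 · 1.295e+07 m²/s ≈ 8.201e+13 m²/s.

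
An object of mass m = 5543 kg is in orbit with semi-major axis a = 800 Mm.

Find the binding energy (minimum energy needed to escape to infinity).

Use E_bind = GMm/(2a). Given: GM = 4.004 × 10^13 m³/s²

Convert to SI: a = 800 Mm = 8e+08 m.
Total orbital energy is E = −GMm/(2a); binding energy is E_bind = −E = GMm/(2a).
E_bind = 4.004e+13 · 5543 / (2 · 8e+08) J ≈ 1.387e+08 J = 138.7 MJ.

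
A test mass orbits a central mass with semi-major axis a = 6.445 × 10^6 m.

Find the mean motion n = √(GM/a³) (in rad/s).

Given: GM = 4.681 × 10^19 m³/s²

n = √(GM / a³).
n = √(4.681e+19 / (6.445e+06)³) rad/s ≈ 0.4182 rad/s.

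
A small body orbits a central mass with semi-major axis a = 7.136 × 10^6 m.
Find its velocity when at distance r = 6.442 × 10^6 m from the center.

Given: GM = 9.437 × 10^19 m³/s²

Vis-viva: v = √(GM · (2/r − 1/a)).
2/r − 1/a = 2/6.442e+06 − 1/7.136e+06 = 1.70328e-07 m⁻¹.
v = √(9.437e+19 · 1.70328e-07) m/s ≈ 4.009e+06 m/s = 4009 km/s.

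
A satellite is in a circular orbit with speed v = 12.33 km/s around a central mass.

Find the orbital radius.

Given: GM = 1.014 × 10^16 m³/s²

Convert to SI: v = 12.33 km/s = 12330 m/s.
For a circular orbit, v² = GM / r, so r = GM / v².
r = 1.014e+16 / (12330)² m ≈ 6.67e+07 m = 66.7 Mm.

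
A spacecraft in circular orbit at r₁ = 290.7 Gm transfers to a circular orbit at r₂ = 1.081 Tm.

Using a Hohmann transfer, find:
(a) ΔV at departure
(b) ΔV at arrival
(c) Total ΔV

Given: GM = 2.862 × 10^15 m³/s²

Convert to SI: r₁ = 290.7 Gm = 2.907e+11 m; r₂ = 1.081 Tm = 1.081e+12 m.
Transfer semi-major axis: a_t = (r₁ + r₂)/2 = (2.907e+11 + 1.081e+12)/2 = 6.8585e+11 m.
Circular speeds: v₁ = √(GM/r₁) = 99.223 m/s, v₂ = √(GM/r₂) = 51.4543 m/s.
Transfer speeds (vis-viva v² = GM(2/r − 1/a_t)): v₁ᵗ = 124.569 m/s, v₂ᵗ = 33.4989 m/s.
(a) ΔV₁ = |v₁ᵗ − v₁| ≈ 25.35 m/s = 25.35 m/s.
(b) ΔV₂ = |v₂ − v₂ᵗ| ≈ 17.96 m/s = 17.96 m/s.
(c) ΔV_total = ΔV₁ + ΔV₂ ≈ 43.3 m/s = 43.3 m/s.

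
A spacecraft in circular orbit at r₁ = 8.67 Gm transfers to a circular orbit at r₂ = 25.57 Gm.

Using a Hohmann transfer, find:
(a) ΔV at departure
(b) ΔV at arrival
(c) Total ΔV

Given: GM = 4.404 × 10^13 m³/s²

Convert to SI: r₁ = 8.67 Gm = 8.67e+09 m; r₂ = 25.57 Gm = 2.557e+10 m.
Transfer semi-major axis: a_t = (r₁ + r₂)/2 = (8.67e+09 + 2.557e+10)/2 = 1.712e+10 m.
Circular speeds: v₁ = √(GM/r₁) = 71.2712 m/s, v₂ = √(GM/r₂) = 41.501 m/s.
Transfer speeds (vis-viva v² = GM(2/r − 1/a_t)): v₁ᵗ = 87.1019 m/s, v₂ᵗ = 29.5336 m/s.
(a) ΔV₁ = |v₁ᵗ − v₁| ≈ 15.83 m/s = 15.83 m/s.
(b) ΔV₂ = |v₂ − v₂ᵗ| ≈ 11.97 m/s = 11.97 m/s.
(c) ΔV_total = ΔV₁ + ΔV₂ ≈ 27.8 m/s = 27.8 m/s.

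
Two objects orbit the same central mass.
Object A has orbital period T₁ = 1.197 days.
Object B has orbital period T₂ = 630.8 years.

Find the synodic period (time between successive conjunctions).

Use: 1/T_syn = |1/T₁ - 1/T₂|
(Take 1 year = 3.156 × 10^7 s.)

Convert to SI: T₁ = 1.197 days = 103421 s; T₂ = 630.8 years = 1.9908e+10 s.
T_syn = |T₁ · T₂ / (T₁ − T₂)|.
T_syn = |103421 · 1.9908e+10 / (103421 − 1.9908e+10)| s ≈ 1.034e+05 s = 1.197 days.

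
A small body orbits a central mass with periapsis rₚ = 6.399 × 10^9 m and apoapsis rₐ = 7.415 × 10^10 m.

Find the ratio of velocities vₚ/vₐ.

Conservation of angular momentum gives rₚvₚ = rₐvₐ, so vₚ/vₐ = rₐ/rₚ.
vₚ/vₐ = 7.415e+10 / 6.399e+09 ≈ 11.59.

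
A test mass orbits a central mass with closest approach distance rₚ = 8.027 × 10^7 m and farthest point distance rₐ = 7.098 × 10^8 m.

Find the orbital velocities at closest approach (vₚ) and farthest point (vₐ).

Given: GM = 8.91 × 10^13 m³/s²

Use the vis-viva equation v² = GM(2/r − 1/a) with a = (rₚ + rₐ)/2 = (8.027e+07 + 7.098e+08)/2 = 3.95035e+08 m.
vₚ = √(GM · (2/rₚ − 1/a)) = √(8.91e+13 · (2/8.027e+07 − 1/3.95035e+08)) m/s ≈ 1412 m/s = 1.412 km/s.
vₐ = √(GM · (2/rₐ − 1/a)) = √(8.91e+13 · (2/7.098e+08 − 1/3.95035e+08)) m/s ≈ 159.7 m/s = 159.7 m/s.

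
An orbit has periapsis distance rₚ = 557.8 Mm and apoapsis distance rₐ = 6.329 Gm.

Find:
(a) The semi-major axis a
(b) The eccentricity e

Convert to SI: rₚ = 557.8 Mm = 5.578e+08 m; rₐ = 6.329 Gm = 6.329e+09 m.
(a) a = (rₚ + rₐ) / 2 = (5.578e+08 + 6.329e+09) / 2 ≈ 3.443e+09 m = 3.443 Gm.
(b) e = (rₐ − rₚ) / (rₐ + rₚ) = (6.329e+09 − 5.578e+08) / (6.329e+09 + 5.578e+08) ≈ 0.838.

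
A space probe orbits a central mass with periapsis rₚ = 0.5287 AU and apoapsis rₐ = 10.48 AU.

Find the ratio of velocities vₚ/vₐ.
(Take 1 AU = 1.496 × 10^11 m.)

Convert to SI: rₚ = 0.5287 AU = 7.90935e+10 m; rₐ = 10.48 AU = 1.56781e+12 m.
Conservation of angular momentum gives rₚvₚ = rₐvₐ, so vₚ/vₐ = rₐ/rₚ.
vₚ/vₐ = 1.56781e+12 / 7.90935e+10 ≈ 19.82.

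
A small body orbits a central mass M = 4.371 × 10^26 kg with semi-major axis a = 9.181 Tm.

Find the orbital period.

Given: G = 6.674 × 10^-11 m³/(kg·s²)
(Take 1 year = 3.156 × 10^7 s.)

Convert to SI: a = 9.181 Tm = 9.181e+12 m.
GM = G · M = 6.674e-11 · 4.371e+26 = 2.91721e+16 m³/s².
Kepler's third law: T = 2π √(a³ / GM).
Substituting a = 9.181e+12 m and GM = 2.91721e+16 m³/s²:
T = 2π √((9.181e+12)³ / 2.91721e+16) s
T ≈ 1.023e+12 s = 3.243e+04 years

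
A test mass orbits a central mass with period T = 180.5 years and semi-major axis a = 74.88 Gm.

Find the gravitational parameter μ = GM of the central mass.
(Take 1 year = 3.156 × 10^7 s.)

Convert to SI: T = 180.5 years = 5.69658e+09 s; a = 74.88 Gm = 7.488e+10 m.
GM = 4π² · a³ / T².
GM = 4π² · (7.488e+10)³ / (5.69658e+09)² m³/s² ≈ 5.108e+14 m³/s² = 5.108 × 10^14 m³/s².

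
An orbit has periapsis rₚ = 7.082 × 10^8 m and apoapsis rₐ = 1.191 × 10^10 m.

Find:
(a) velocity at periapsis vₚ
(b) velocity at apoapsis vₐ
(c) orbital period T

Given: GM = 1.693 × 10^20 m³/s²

(a) With a = (rₚ + rₐ)/2 = 6.3091e+09 m, vₚ = √(GM (2/rₚ − 1/a)) = √(1.693e+20 · (2/7.082e+08 − 1/6.3091e+09)) m/s ≈ 6.718e+05 m/s
(b) With a = (rₚ + rₐ)/2 = 6.3091e+09 m, vₐ = √(GM (2/rₐ − 1/a)) = √(1.693e+20 · (2/1.191e+10 − 1/6.3091e+09)) m/s ≈ 3.995e+04 m/s
(c) With a = (rₚ + rₐ)/2 = 6.3091e+09 m, T = 2π √(a³/GM) = 2π √((6.3091e+09)³/1.693e+20) s ≈ 2.42e+05 s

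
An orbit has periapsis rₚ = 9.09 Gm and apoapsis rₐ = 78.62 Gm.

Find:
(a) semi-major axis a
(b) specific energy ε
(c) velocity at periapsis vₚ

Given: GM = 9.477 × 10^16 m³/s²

Convert to SI: rₚ = 9.09 Gm = 9.09e+09 m; rₐ = 78.62 Gm = 7.862e+10 m.
(a) a = (rₚ + rₐ)/2 = (9.09e+09 + 7.862e+10)/2 ≈ 4.386e+10 m
(b) With a = (rₚ + rₐ)/2 = 4.3855e+10 m, ε = −GM/(2a) = −9.477e+16/(2 · 4.3855e+10) J/kg ≈ -1.08e+06 J/kg
(c) With a = (rₚ + rₐ)/2 = 4.3855e+10 m, vₚ = √(GM (2/rₚ − 1/a)) = √(9.477e+16 · (2/9.09e+09 − 1/4.3855e+10)) m/s ≈ 4323 m/s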